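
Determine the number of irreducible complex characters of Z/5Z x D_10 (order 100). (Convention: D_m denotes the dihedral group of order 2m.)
40

Proof sketch: The number of irreducible complex representations of a finite group equals its number of conjugacy classes. For a direct product, #classes(G x H) = #classes(G) * #classes(H). Z/5Z has 5 classes (abelian), D_10 has 8 classes, so 5 * 8 = 40, so Z/5Z x D_10 (order 100) has exactly 40 irreducible complex representations.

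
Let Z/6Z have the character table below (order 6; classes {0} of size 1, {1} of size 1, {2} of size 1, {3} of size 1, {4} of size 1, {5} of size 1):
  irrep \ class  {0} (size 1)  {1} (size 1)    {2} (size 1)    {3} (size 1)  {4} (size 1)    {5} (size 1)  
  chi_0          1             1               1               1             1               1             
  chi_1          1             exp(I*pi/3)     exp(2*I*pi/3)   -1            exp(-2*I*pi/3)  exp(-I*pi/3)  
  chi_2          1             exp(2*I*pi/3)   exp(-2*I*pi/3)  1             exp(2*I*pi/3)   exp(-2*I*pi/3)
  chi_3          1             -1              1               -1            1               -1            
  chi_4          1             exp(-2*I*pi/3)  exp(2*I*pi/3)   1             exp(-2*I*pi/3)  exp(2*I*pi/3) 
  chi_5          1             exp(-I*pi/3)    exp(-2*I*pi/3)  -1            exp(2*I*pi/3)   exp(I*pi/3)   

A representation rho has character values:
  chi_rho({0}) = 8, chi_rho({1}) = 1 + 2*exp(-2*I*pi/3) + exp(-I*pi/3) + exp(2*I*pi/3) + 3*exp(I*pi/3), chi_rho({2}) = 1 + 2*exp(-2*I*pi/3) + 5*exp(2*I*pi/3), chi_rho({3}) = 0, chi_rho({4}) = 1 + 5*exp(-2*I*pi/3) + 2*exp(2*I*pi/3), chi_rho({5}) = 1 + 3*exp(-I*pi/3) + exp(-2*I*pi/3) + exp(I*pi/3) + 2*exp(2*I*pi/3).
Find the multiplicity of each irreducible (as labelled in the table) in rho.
Multiplicities: chi_0: 1, chi_1: 3, chi_2: 1, chi_3: 0, chi_4: 2, chi_5: 1.

Solution. Use <chi_rho, chi> = (1/|G|) sum_C |C| * chi_rho(C) * conj(chi(C)) with |G| = 6 for each irreducible chi in the table:
  <chi_rho, chi_0> = (1/6)[1*(8)*conj(1) + 1*(1 + 2*exp(-2*I*pi/3) + exp(-I*pi/3) + exp(2*I*pi/3) + 3*exp(I*pi/3))*conj(1) + 1*(1 + 2*exp(-2*I*pi/3) + 5*exp(2*I*pi/3))*conj(1) + 1*(0)*conj(1) + 1*(1 + 5*exp(-2*I*pi/3) + 2*exp(2*I*pi/3))*conj(1) + 1*(1 + 3*exp(-I*pi/3) + exp(-2*I*pi/3) + exp(I*pi/3) + 2*exp(2*I*pi/3))*conj(1)]
      = (1/6)[(8) + (1 + 2*exp(-2*I*pi/3) + exp(-I*pi/3) + exp(2*I*pi/3) + 3*exp(I*pi/3)) + (1 + 2*exp(-2*I*pi/3) + 5*exp(2*I*pi/3)) + (0) + (1 + 5*exp(-2*I*pi/3) + 2*exp(2*I*pi/3)) + (1 + 3*exp(-I*pi/3) + exp(-2*I*pi/3) + exp(I*pi/3) + 2*exp(2*I*pi/3))] = 6/6 = 1
  <chi_rho, chi_1> = (1/6)[1*(8)*conj(1) + 1*(1 + 2*exp(-2*I*pi/3) + exp(-I*pi/3) + exp(2*I*pi/3) + 3*exp(I*pi/3))*conj(exp(I*pi/3)) + 1*(1 + 2*exp(-2*I*pi/3) + 5*exp(2*I*pi/3))*conj(exp(2*I*pi/3)) + 1*(0)*conj(-1) + 1*(1 + 5*exp(-2*I*pi/3) + 2*exp(2*I*pi/3))*conj(exp(-2*I*pi/3)) + 1*(1 + 3*exp(-I*pi/3) + exp(-2*I*pi/3) + exp(I*pi/3) + 2*exp(2*I*pi/3))*conj(exp(-I*pi/3))]
      = (1/6)[(8) + (1 + exp(-2*I*pi/3) + exp(-I*pi/3) + exp(I*pi/3)) + (5 + exp(-2*I*pi/3) + 2*exp(2*I*pi/3)) + (0) + (5 + 2*exp(-2*I*pi/3) + exp(2*I*pi/3)) + (1 + exp(-I*pi/3) + exp(2*I*pi/3) + exp(I*pi/3))] = 18/6 = 3
  <chi_rho, chi_2> = (1/6)[1*(8)*conj(1) + 1*(1 + 2*exp(-2*I*pi/3) + exp(-I*pi/3) + exp(2*I*pi/3) + 3*exp(I*pi/3))*conj(exp(2*I*pi/3)) + 1*(1 + 2*exp(-2*I*pi/3) + 5*exp(2*I*pi/3))*conj(exp(-2*I*pi/3)) + 1*(0)*conj(1) + 1*(1 + 5*exp(-2*I*pi/3) + 2*exp(2*I*pi/3))*conj(exp(2*I*pi/3)) + 1*(1 + 3*exp(-I*pi/3) + exp(-2*I*pi/3) + exp(I*pi/3) + 2*exp(2*I*pi/3))*conj(exp(-2*I*pi/3))]
      = (1/6)[(8) + (3*exp(-I*pi/3) + exp(-2*I*pi/3) + 2*exp(2*I*pi/3)) + (2 + 5*exp(-2*I*pi/3) + exp(2*I*pi/3)) + (0) + (2 + exp(-2*I*pi/3) + 5*exp(2*I*pi/3)) + (2*exp(-2*I*pi/3) + exp(2*I*pi/3) + 3*exp(I*pi/3))] = 6/6 = 1
  <chi_rho, chi_3> = (1/6)[1*(8)*conj(1) + 1*(1 + 2*exp(-2*I*pi/3) + exp(-I*pi/3) + exp(2*I*pi/3) + 3*exp(I*pi/3))*conj(-1) + 1*(1 + 2*exp(-2*I*pi/3) + 5*exp(2*I*pi/3))*conj(1) + 1*(0)*conj(-1) + 1*(1 + 5*exp(-2*I*pi/3) + 2*exp(2*I*pi/3))*conj(1) + 1*(1 + 3*exp(-I*pi/3) + exp(-2*I*pi/3) + exp(I*pi/3) + 2*exp(2*I*pi/3))*conj(-1)]
      = (1/6)[(8) + (-1 - 3*exp(I*pi/3) - exp(2*I*pi/3) - exp(-I*pi/3) - 2*exp(-2*I*pi/3)) + (1 + 2*exp(-2*I*pi/3) + 5*exp(2*I*pi/3)) + (0) + (1 + 5*exp(-2*I*pi/3) + 2*exp(2*I*pi/3)) + (-1 - 2*exp(2*I*pi/3) - exp(I*pi/3) - exp(-2*I*pi/3) - 3*exp(-I*pi/3))] = 0/6 = 0
  <chi_rho, chi_4> = (1/6)[1*(8)*conj(1) + 1*(1 + 2*exp(-2*I*pi/3) + exp(-I*pi/3) + exp(2*I*pi/3) + 3*exp(I*pi/3))*conj(exp(-2*I*pi/3)) + 1*(1 + 2*exp(-2*I*pi/3) + 5*exp(2*I*pi/3))*conj(exp(2*I*pi/3)) + 1*(0)*conj(1) + 1*(1 + 5*exp(-2*I*pi/3) + 2*exp(2*I*pi/3))*conj(exp(-2*I*pi/3)) + 1*(1 + 3*exp(-I*pi/3) + exp(-2*I*pi/3) + exp(I*pi/3) + 2*exp(2*I*pi/3))*conj(exp(2*I*pi/3))]
      = (1/6)[(8) + (-1 + exp(-2*I*pi/3) + exp(2*I*pi/3) + exp(I*pi/3)) + (5 + exp(-2*I*pi/3) + 2*exp(2*I*pi/3)) + (0) + (5 + 2*exp(-2*I*pi/3) + exp(2*I*pi/3)) + (-1 + exp(-2*I*pi/3) + exp(-I*pi/3) + exp(2*I*pi/3))] = 12/6 = 2
  <chi_rho, chi_5> = (1/6)[1*(8)*conj(1) + 1*(1 + 2*exp(-2*I*pi/3) + exp(-I*pi/3) + exp(2*I*pi/3) + 3*exp(I*pi/3))*conj(exp(-I*pi/3)) + 1*(1 + 2*exp(-2*I*pi/3) + 5*exp(2*I*pi/3))*conj(exp(-2*I*pi/3)) + 1*(0)*conj(-1) + 1*(1 + 5*exp(-2*I*pi/3) + 2*exp(2*I*pi/3))*conj(exp(2*I*pi/3)) + 1*(1 + 3*exp(-I*pi/3) + exp(-2*I*pi/3) + exp(I*pi/3) + 2*exp(2*I*pi/3))*conj(exp(I*pi/3))]
      = (1/6)[(8) + (2*exp(-I*pi/3) + exp(I*pi/3) + 3*exp(2*I*pi/3)) + (2 + 5*exp(-2*I*pi/3) + exp(2*I*pi/3)) + (0) + (2 + exp(-2*I*pi/3) + 5*exp(2*I*pi/3)) + (3*exp(-2*I*pi/3) + exp(-I*pi/3) + 2*exp(I*pi/3))] = 6/6 = 1
(Exp terms are combined using exp(i*s)*conj(exp(i*t)) = exp(i*(s-t)), and sums of them are collapsed using the identity that for every m > 1 the m distinct m-th roots of unity sum to 0, e.g. 1 + exp(2*I*pi/3) + exp(-2*I*pi/3) = 0.)
Dimension check: dim(rho) = sum (mult * dim) = 1*1 + 3*1 + 1*1 + 0*1 + 2*1 + 1*1 = 8 = chi_rho(e) = 8.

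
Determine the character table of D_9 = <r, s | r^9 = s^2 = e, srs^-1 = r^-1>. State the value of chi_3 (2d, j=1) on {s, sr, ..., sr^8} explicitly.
Conjugacy classes: {e} of size 1, {r^1, r^8} of size 2, {r^2, r^7} of size 2, {r^3, r^6} of size 2, {r^4, r^5} of size 2, {s, sr, ..., sr^8} of size 9.
Character table:
  irrep \ class              {e} (size 1)  {r^1, r^8} (size 2)  {r^2, r^7} (size 2)  {r^3, r^6} (size 2)  {r^4, r^5} (size 2)  {s, sr, ..., sr^8} (size 9)
  chi_1 (triv)               1             1                    1                    1                    1                    1                          
  chi_2 (sign: r->1, s->-1)  1             1                    1                    1                    1                    -1                         
  chi_3 (2d, j=1)            2             2*cos(2*pi/9)        2*cos(4*pi/9)        -1                   -2*cos(pi/9)         0                          
  chi_4 (2d, j=2)            2             2*cos(4*pi/9)        -2*cos(pi/9)         -1                   2*cos(2*pi/9)        0                          
  chi_5 (2d, j=3)            2             -1                   -1                   2                    -1                   0                          
  chi_6 (2d, j=4)            2             -2*cos(pi/9)         2*cos(2*pi/9)        -1                   2*cos(4*pi/9)        0                          

Spot check: chi_3 (2d, j=1) on {s, sr, ..., sr^8} = 0.

Derivation: D_9 has order 2*9 = 18 with 6 conjugacy classes, hence 6 irreducibles. Sum of squared dims 1 + 1 + 4 + 4 + 4 + 4 = 18 = |G|. Linear characters come from the abelianisation; the 2-dimensional irreps have character r^k -> 2*cos(2*pi*j*k/9), reflections -> 0.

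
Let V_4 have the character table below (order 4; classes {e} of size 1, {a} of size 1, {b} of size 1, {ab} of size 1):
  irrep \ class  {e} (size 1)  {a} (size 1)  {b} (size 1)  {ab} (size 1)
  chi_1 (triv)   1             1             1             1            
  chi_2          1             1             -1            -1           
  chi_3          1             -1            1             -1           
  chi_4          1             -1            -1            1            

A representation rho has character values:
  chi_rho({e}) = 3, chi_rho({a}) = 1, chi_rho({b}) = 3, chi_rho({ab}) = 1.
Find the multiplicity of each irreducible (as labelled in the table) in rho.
Multiplicities: chi_1: 2, chi_2: 0, chi_3: 1, chi_4: 0.

Derivation: Use <chi_rho, chi> = (1/|G|) sum_C |C| * chi_rho(C) * conj(chi(C)) with |G| = 4 for each irreducible chi in the table:
  <chi_rho, chi_1> = (1/4)[1*(3)*conj(1) + 1*(1)*conj(1) + 1*(3)*conj(1) + 1*(1)*conj(1)]
      = (1/4)[(3) + (1) + (3) + (1)] = 8/4 = 2
  <chi_rho, chi_2> = (1/4)[1*(3)*conj(1) + 1*(1)*conj(1) + 1*(3)*conj(-1) + 1*(1)*conj(-1)]
      = (1/4)[(3) + (1) + (-3) + (-1)] = 0/4 = 0
  <chi_rho, chi_3> = (1/4)[1*(3)*conj(1) + 1*(1)*conj(-1) + 1*(3)*conj(1) + 1*(1)*conj(-1)]
      = (1/4)[(3) + (-1) + (3) + (-1)] = 4/4 = 1
  <chi_rho, chi_4> = (1/4)[1*(3)*conj(1) + 1*(1)*conj(-1) + 1*(3)*conj(-1) + 1*(1)*conj(1)]
      = (1/4)[(3) + (-1) + (-3) + (1)] = 0/4 = 0
Dimension check: dim(rho) = sum (mult * dim) = 2*1 + 0*1 + 1*1 + 0*1 = 3 = chi_rho(e) = 3.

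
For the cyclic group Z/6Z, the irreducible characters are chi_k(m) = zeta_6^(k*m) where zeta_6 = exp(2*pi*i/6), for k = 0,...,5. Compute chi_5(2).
chi_5(2) = zeta_6^10 = exp(-2*I*pi/3)

Proof sketch: chi_5(2) = zeta_6^(5*2) = zeta_6^10. Since zeta_6^6 = 1, this equals zeta_6^4 = exp(2*pi*i*4/6) = exp(-2*I*pi/3).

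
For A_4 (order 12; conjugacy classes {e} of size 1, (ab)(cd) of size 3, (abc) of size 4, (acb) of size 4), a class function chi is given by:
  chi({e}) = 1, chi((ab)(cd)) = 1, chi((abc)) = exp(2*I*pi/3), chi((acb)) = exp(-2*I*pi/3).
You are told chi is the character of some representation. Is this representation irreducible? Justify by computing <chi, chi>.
Irreducible: <chi, chi> = 1.

<chi, chi> = (1/|G|) sum_C |C| * |chi(C)|^2 = (1/12)[1*|1|^2 + 3*|1|^2 + 4*|exp(2*I*pi/3)|^2 + 4*|exp(-2*I*pi/3)|^2]
  = (1/12)[(1) + (3) + (4) + (4)] = 12/12 = 1.
(Exp terms are combined using exp(i*s)*conj(exp(i*t)) = exp(i*(s-t)), and sums of them are collapsed using the identity that for every m > 1 the m distinct m-th roots of unity sum to 0, e.g. 1 + exp(2*I*pi/3) + exp(-2*I*pi/3) = 0.)
A character is irreducible iff <chi, chi> = 1, so this representation is irreducible.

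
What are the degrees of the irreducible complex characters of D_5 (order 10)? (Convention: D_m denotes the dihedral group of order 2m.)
Dimensions: 1, 1, 2, 2

Argument: There are 4 irreducibles (= number of conjugacy classes). Their dimensions d_i satisfy sum d_i^2 = |G| = 10: 1 + 1 + 4 + 4 = 10.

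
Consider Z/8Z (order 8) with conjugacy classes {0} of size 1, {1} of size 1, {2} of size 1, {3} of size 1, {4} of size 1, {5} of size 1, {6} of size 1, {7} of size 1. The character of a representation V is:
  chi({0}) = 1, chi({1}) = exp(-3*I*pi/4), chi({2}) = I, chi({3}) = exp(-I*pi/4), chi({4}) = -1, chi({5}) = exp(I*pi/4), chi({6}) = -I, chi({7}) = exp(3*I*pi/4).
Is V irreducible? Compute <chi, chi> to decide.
Irreducible: <chi, chi> = 1.

Solution. <chi, chi> = (1/|G|) sum_C |C| * |chi(C)|^2 = (1/8)[1*|1|^2 + 1*|exp(-3*I*pi/4)|^2 + 1*|I|^2 + 1*|exp(-I*pi/4)|^2 + 1*|-1|^2 + 1*|exp(I*pi/4)|^2 + 1*|-I|^2 + 1*|exp(3*I*pi/4)|^2]
  = (1/8)[(1) + (1) + (1) + (1) + (1) + (1) + (1) + (1)] = 8/8 = 1.
(Exp terms are combined using exp(i*s)*conj(exp(i*t)) = exp(i*(s-t)), and sums of them are collapsed using the identity that for every m > 1 the m distinct m-th roots of unity sum to 0, e.g. 1 + exp(2*I*pi/3) + exp(-2*I*pi/3) = 0.)
A character is irreducible iff <chi, chi> = 1, so this representation is irreducible.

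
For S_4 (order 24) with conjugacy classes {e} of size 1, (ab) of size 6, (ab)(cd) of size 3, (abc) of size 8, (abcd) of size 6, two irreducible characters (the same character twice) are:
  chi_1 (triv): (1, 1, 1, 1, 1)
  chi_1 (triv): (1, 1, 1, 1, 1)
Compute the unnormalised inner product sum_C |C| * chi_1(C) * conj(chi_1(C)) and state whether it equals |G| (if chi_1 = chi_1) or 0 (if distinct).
Sum = 24 = |G| = 24; so <chi_1, chi_1> = 1 (norm-1 confirms irreducibility).

Why: Compute term by term over conjugacy classes (|C| * chi_1(C) * conj(chi_1(C))):
  1*(1)*conj(1) + 6*(1)*conj(1) + 3*(1)*conj(1) + 8*(1)*conj(1) + 6*(1)*conj(1)
  = (1) + (6) + (3) + (8) + (6)
  = 24.
Dividing by |G| = 24 gives 24/24 = 1, matching the row-orthogonality relation <chi_1, chi_1> = [chi_1 = chi_1].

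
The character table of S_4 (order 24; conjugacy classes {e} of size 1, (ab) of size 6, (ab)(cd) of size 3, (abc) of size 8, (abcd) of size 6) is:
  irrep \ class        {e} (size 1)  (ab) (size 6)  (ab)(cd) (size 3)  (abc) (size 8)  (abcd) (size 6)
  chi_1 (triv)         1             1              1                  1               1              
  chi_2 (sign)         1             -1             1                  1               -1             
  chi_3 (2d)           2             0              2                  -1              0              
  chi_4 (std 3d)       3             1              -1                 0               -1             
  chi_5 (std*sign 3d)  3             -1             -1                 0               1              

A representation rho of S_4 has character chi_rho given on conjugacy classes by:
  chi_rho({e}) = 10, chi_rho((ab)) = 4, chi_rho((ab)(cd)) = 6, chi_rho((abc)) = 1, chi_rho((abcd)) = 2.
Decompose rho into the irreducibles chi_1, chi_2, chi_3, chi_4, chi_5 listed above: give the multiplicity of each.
Multiplicities: chi_1: 3, chi_2: 0, chi_3: 2, chi_4: 1, chi_5: 0.

Working: Use <chi_rho, chi> = (1/|G|) sum_C |C| * chi_rho(C) * conj(chi(C)) with |G| = 24 for each irreducible chi in the table:
  <chi_rho, chi_1> = (1/24)[1*(10)*conj(1) + 6*(4)*conj(1) + 3*(6)*conj(1) + 8*(1)*conj(1) + 6*(2)*conj(1)]
      = (1/24)[(10) + (24) + (18) + (8) + (12)] = 72/24 = 3
  <chi_rho, chi_2> = (1/24)[1*(10)*conj(1) + 6*(4)*conj(-1) + 3*(6)*conj(1) + 8*(1)*conj(1) + 6*(2)*conj(-1)]
      = (1/24)[(10) + (-24) + (18) + (8) + (-12)] = 0/24 = 0
  <chi_rho, chi_3> = (1/24)[1*(10)*conj(2) + 6*(4)*conj(0) + 3*(6)*conj(2) + 8*(1)*conj(-1) + 6*(2)*conj(0)]
      = (1/24)[(20) + (0) + (36) + (-8) + (0)] = 48/24 = 2
  <chi_rho, chi_4> = (1/24)[1*(10)*conj(3) + 6*(4)*conj(1) + 3*(6)*conj(-1) + 8*(1)*conj(0) + 6*(2)*conj(-1)]
      = (1/24)[(30) + (24) + (-18) + (0) + (-12)] = 24/24 = 1
  <chi_rho, chi_5> = (1/24)[1*(10)*conj(3) + 6*(4)*conj(-1) + 3*(6)*conj(-1) + 8*(1)*conj(0) + 6*(2)*conj(1)]
      = (1/24)[(30) + (-24) + (-18) + (0) + (12)] = 0/24 = 0
Dimension check: dim(rho) = sum (mult * dim) = 3*1 + 0*1 + 2*2 + 1*3 + 0*3 = 10 = chi_rho(e) = 10.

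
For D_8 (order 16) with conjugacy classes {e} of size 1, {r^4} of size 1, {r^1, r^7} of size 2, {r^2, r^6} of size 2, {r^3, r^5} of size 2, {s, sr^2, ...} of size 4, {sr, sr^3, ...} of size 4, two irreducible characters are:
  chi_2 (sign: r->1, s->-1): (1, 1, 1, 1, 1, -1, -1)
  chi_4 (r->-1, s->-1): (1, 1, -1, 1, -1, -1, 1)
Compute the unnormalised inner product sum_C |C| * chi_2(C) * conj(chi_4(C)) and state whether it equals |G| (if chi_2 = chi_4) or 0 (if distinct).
Sum = 0; so <chi_2, chi_4> = 0 (distinct irreducibles are orthogonal).

Compute term by term over conjugacy classes (|C| * chi_2(C) * conj(chi_4(C))):
  1*(1)*conj(1) + 1*(1)*conj(1) + 2*(1)*conj(-1) + 2*(1)*conj(1) + 2*(1)*conj(-1) + 4*(-1)*conj(-1) + 4*(-1)*conj(1)
  = (1) + (1) + (-2) + (2) + (-2) + (4) + (-4)
  = 0.
Dividing by |G| = 16 gives 0/16 = 0, matching the row-orthogonality relation <chi_2, chi_4> = [chi_2 = chi_4].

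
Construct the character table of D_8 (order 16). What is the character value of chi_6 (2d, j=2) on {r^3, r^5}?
Conjugacy classes: {e} of size 1, {r^4} of size 1, {r^1, r^7} of size 2, {r^2, r^6} of size 2, {r^3, r^5} of size 2, {s, sr^2, ...} of size 4, {sr, sr^3, ...} of size 4.
Character table:
  irrep \ class              {e} (size 1)  {r^4} (size 1)  {r^1, r^7} (size 2)  {r^2, r^6} (size 2)  {r^3, r^5} (size 2)  {s, sr^2, ...} (size 4)  {sr, sr^3, ...} (size 4)
  chi_1 (triv)               1             1               1                    1                    1                    1                        1                       
  chi_2 (sign: r->1, s->-1)  1             1               1                    1                    1                    -1                       -1                      
  chi_3 (r->-1, s->1)        1             1               -1                   1                    -1                   1                        -1                      
  chi_4 (r->-1, s->-1)       1             1               -1                   1                    -1                   -1                       1                       
  chi_5 (2d, j=1)            2             -2              sqrt(2)              0                    -sqrt(2)             0                        0                       
  chi_6 (2d, j=2)            2             2               0                    -2                   0                    0                        0                       
  chi_7 (2d, j=3)            2             -2              -sqrt(2)             0                    sqrt(2)              0                        0                       

Spot check: chi_6 (2d, j=2) on {r^3, r^5} = 0.

Solution. D_8 has order 2*8 = 16 with 7 conjugacy classes, hence 7 irreducibles. Sum of squared dims 1 + 1 + 1 + 1 + 4 + 4 + 4 = 16 = |G|. Linear characters come from the abelianisation; the 2-dimensional irreps have character r^k -> 2*cos(2*pi*j*k/8), reflections -> 0.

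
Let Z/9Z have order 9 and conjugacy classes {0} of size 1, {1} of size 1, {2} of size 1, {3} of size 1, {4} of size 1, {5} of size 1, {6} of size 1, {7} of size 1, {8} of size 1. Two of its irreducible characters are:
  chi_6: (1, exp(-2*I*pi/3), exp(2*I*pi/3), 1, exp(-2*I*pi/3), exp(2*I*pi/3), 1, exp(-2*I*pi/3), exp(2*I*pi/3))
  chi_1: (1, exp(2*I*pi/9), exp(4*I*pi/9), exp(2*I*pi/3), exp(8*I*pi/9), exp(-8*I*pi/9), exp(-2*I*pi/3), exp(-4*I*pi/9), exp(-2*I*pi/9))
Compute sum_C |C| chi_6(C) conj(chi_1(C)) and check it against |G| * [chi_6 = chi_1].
Sum = 0; so <chi_6, chi_1> = 0 (distinct irreducibles are orthogonal).

Justification: Compute term by term over conjugacy classes (|C| * chi_6(C) * conj(chi_1(C))):
  1*(1)*conj(1) + 1*(exp(-2*I*pi/3))*conj(exp(2*I*pi/9)) + 1*(exp(2*I*pi/3))*conj(exp(4*I*pi/9)) + 1*(1)*conj(exp(2*I*pi/3)) + 1*(exp(-2*I*pi/3))*conj(exp(8*I*pi/9)) + 1*(exp(2*I*pi/3))*conj(exp(-8*I*pi/9)) + 1*(1)*conj(exp(-2*I*pi/3)) + 1*(exp(-2*I*pi/3))*conj(exp(-4*I*pi/9)) + 1*(exp(2*I*pi/3))*conj(exp(-2*I*pi/9))
  = (1) + (exp(-8*I*pi/9)) + (exp(2*I*pi/9)) + (exp(-2*I*pi/3)) + (exp(4*I*pi/9)) + (exp(-4*I*pi/9)) + (exp(2*I*pi/3)) + (exp(-2*I*pi/9)) + (exp(8*I*pi/9))
  = 0.
(Exp terms are combined using exp(i*s)*conj(exp(i*t)) = exp(i*(s-t)), and sums of them are collapsed using the identity that for every m > 1 the m distinct m-th roots of unity sum to 0, e.g. 1 + exp(2*I*pi/3) + exp(-2*I*pi/3) = 0.)
Dividing by |G| = 9 gives 0/9 = 0, matching the row-orthogonality relation <chi_6, chi_1> = [chi_6 = chi_1].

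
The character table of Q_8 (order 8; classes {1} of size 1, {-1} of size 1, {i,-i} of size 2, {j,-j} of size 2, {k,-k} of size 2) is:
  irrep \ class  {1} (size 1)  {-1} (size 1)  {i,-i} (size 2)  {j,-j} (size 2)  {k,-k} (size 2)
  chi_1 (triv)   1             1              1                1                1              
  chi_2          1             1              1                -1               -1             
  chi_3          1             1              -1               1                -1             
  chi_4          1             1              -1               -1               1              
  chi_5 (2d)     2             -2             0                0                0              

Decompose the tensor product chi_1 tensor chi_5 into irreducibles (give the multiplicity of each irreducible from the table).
chi_1 tensor chi_5 = chi_5 (all other irreducibles have multiplicity 0).

Working: The character of a tensor product is the pointwise product (chi_1 * chi_5)(C) = chi_1(C) * chi_5(C):
  {1}: (1)*(2), {-1}: (1)*(-2), {i,-i}: (1)*(0), {j,-j}: (1)*(0), {k,-k}: (1)*(0)
so (chi_1 * chi_5) takes values
  {1} -> 2, {-1} -> -2, {i,-i} -> 0, {j,-j} -> 0, {k,-k} -> 0.
Now take the inner product of this character with each irreducible chi from the table, <chi_1*chi_5, chi> = (1/8) sum_C |C| (chi_1*chi_5)(C) conj(chi(C)):
  <chi_1*chi_5, chi_1> = (1/8)[1*(2)*conj(1) + 1*(-2)*conj(1) + 2*(0)*conj(1) + 2*(0)*conj(1) + 2*(0)*conj(1)]
      = (1/8)[(2) + (-2) + (0) + (0) + (0)] = 0/8 = 0
  <chi_1*chi_5, chi_2> = (1/8)[1*(2)*conj(1) + 1*(-2)*conj(1) + 2*(0)*conj(1) + 2*(0)*conj(-1) + 2*(0)*conj(-1)]
      = (1/8)[(2) + (-2) + (0) + (0) + (0)] = 0/8 = 0
  <chi_1*chi_5, chi_3> = (1/8)[1*(2)*conj(1) + 1*(-2)*conj(1) + 2*(0)*conj(-1) + 2*(0)*conj(1) + 2*(0)*conj(-1)]
      = (1/8)[(2) + (-2) + (0) + (0) + (0)] = 0/8 = 0
  <chi_1*chi_5, chi_4> = (1/8)[1*(2)*conj(1) + 1*(-2)*conj(1) + 2*(0)*conj(-1) + 2*(0)*conj(-1) + 2*(0)*conj(1)]
      = (1/8)[(2) + (-2) + (0) + (0) + (0)] = 0/8 = 0
  <chi_1*chi_5, chi_5> = (1/8)[1*(2)*conj(2) + 1*(-2)*conj(-2) + 2*(0)*conj(0) + 2*(0)*conj(0) + 2*(0)*conj(0)]
      = (1/8)[(4) + (4) + (0) + (0) + (0)] = 8/8 = 1
Hence the multiplicities are chi_5: 1. Dimension check: dim(chi_1)*dim(chi_5) = 1*2 = 2 and sum (mult * dim) = 1*2 = 2.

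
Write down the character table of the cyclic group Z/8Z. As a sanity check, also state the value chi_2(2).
Character table of Z/8Z (irreps indexed chi_0,...,chi_7 with chi_k(m) = zeta_8^(k*m), zeta_8 = exp(2*pi*i/8)):
  irrep \ class  {0} (size 1)  {1} (size 1)    {2} (size 1)  {3} (size 1)    {4} (size 1)  {5} (size 1)    {6} (size 1)  {7} (size 1)  
  chi_0          1             1               1             1               1             1               1             1             
  chi_1          1             exp(I*pi/4)     I             exp(3*I*pi/4)   -1            exp(-3*I*pi/4)  -I            exp(-I*pi/4)  
  chi_2          1             I               -1            -I              1             I               -1            -I            
  chi_3          1             exp(3*I*pi/4)   -I            exp(I*pi/4)     -1            exp(-I*pi/4)    I             exp(-3*I*pi/4)
  chi_4          1             -1              1             -1              1             -1              1             -1            
  chi_5          1             exp(-3*I*pi/4)  I             exp(-I*pi/4)    -1            exp(I*pi/4)     -I            exp(3*I*pi/4) 
  chi_6          1             -I              -1            I               1             -I              -1            I             
  chi_7          1             exp(-I*pi/4)    -I            exp(-3*I*pi/4)  -1            exp(3*I*pi/4)   I             exp(I*pi/4)   

Spot check: chi_2(2) = zeta_8^(2*2) = zeta_8^4 = -1.

Derivation: Z/8Z is abelian, so all 8 irreducible complex representations are 1-dimensional. They are given by chi_k(m) = zeta_8^(k*m) for k = 0,...,7. Row orthogonality: sum_m chi_k(m) conj(chi_l(m)) = 8 * [k = l].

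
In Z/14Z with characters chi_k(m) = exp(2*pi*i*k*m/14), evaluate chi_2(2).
chi_2(2) = zeta_14^4 = exp(4*I*pi/7)

Argument: chi_2(2) = zeta_14^(2*2) = zeta_14^4. Since zeta_14^14 = 1, this equals zeta_14^4 = exp(2*pi*i*4/14) = exp(4*I*pi/7).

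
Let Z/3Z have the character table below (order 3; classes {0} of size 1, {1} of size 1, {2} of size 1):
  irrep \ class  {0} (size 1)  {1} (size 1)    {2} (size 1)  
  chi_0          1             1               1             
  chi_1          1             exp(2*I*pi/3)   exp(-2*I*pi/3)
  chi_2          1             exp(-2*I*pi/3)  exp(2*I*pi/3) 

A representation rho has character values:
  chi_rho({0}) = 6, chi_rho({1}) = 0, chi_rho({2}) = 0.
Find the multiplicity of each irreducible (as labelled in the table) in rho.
Multiplicities: chi_0: 2, chi_1: 2, chi_2: 2.

Argument: Use <chi_rho, chi> = (1/|G|) sum_C |C| * chi_rho(C) * conj(chi(C)) with |G| = 3 for each irreducible chi in the table:
  <chi_rho, chi_0> = (1/3)[1*(6)*conj(1) + 1*(0)*conj(1) + 1*(0)*conj(1)]
      = (1/3)[(6) + (0) + (0)] = 6/3 = 2
  <chi_rho, chi_1> = (1/3)[1*(6)*conj(1) + 1*(0)*conj(exp(2*I*pi/3)) + 1*(0)*conj(exp(-2*I*pi/3))]
      = (1/3)[(6) + (0) + (0)] = 6/3 = 2
  <chi_rho, chi_2> = (1/3)[1*(6)*conj(1) + 1*(0)*conj(exp(-2*I*pi/3)) + 1*(0)*conj(exp(2*I*pi/3))]
      = (1/3)[(6) + (0) + (0)] = 6/3 = 2
(Exp terms are combined using exp(i*s)*conj(exp(i*t)) = exp(i*(s-t)), and sums of them are collapsed using the identity that for every m > 1 the m distinct m-th roots of unity sum to 0, e.g. 1 + exp(2*I*pi/3) + exp(-2*I*pi/3) = 0.)
Dimension check: dim(rho) = sum (mult * dim) = 2*1 + 2*1 + 2*1 = 6 = chi_rho(e) = 6.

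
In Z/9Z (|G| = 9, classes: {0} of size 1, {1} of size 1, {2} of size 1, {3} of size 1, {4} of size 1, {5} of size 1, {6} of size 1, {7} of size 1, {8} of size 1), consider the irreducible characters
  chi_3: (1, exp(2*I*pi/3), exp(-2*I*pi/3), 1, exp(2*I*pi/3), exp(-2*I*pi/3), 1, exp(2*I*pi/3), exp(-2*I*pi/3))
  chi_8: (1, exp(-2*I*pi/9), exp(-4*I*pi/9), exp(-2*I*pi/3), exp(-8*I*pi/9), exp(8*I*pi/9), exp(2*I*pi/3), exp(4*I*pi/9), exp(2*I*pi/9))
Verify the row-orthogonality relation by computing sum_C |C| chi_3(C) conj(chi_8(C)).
Sum = 0; so <chi_3, chi_8> = 0 (distinct irreducibles are orthogonal).

Compute term by term over conjugacy classes (|C| * chi_3(C) * conj(chi_8(C))):
  1*(1)*conj(1) + 1*(exp(2*I*pi/3))*conj(exp(-2*I*pi/9)) + 1*(exp(-2*I*pi/3))*conj(exp(-4*I*pi/9)) + 1*(1)*conj(exp(-2*I*pi/3)) + 1*(exp(2*I*pi/3))*conj(exp(-8*I*pi/9)) + 1*(exp(-2*I*pi/3))*conj(exp(8*I*pi/9)) + 1*(1)*conj(exp(2*I*pi/3)) + 1*(exp(2*I*pi/3))*conj(exp(4*I*pi/9)) + 1*(exp(-2*I*pi/3))*conj(exp(2*I*pi/9))
  = (1) + (exp(8*I*pi/9)) + (exp(-2*I*pi/9)) + (exp(2*I*pi/3)) + (exp(-4*I*pi/9)) + (exp(4*I*pi/9)) + (exp(-2*I*pi/3)) + (exp(2*I*pi/9)) + (exp(-8*I*pi/9))
  = 0.
(Exp terms are combined using exp(i*s)*conj(exp(i*t)) = exp(i*(s-t)), and sums of them are collapsed using the identity that for every m > 1 the m distinct m-th roots of unity sum to 0, e.g. 1 + exp(2*I*pi/3) + exp(-2*I*pi/3) = 0.)
Dividing by |G| = 9 gives 0/9 = 0, matching the row-orthogonality relation <chi_3, chi_8> = [chi_3 = chi_8].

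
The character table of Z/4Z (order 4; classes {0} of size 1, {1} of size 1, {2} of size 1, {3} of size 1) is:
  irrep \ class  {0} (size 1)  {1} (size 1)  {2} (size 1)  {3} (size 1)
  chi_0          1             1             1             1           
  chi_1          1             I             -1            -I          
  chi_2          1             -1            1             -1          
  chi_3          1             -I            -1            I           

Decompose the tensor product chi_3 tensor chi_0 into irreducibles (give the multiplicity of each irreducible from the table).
chi_3 tensor chi_0 = chi_3 (all other irreducibles have multiplicity 0).

Proof sketch: The character of a tensor product is the pointwise product (chi_3 * chi_0)(C) = chi_3(C) * chi_0(C):
  {0}: (1)*(1), {1}: (-I)*(1), {2}: (-1)*(1), {3}: (I)*(1)
so (chi_3 * chi_0) takes values
  {0} -> 1, {1} -> -I, {2} -> -1, {3} -> I.
Now take the inner product of this character with each irreducible chi from the table, <chi_3*chi_0, chi> = (1/4) sum_C |C| (chi_3*chi_0)(C) conj(chi(C)):
  <chi_3*chi_0, chi_0> = (1/4)[1*(1)*conj(1) + 1*(-I)*conj(1) + 1*(-1)*conj(1) + 1*(I)*conj(1)]
      = (1/4)[(1) + (-I) + (-1) + (I)] = 0/4 = 0
  <chi_3*chi_0, chi_1> = (1/4)[1*(1)*conj(1) + 1*(-I)*conj(I) + 1*(-1)*conj(-1) + 1*(I)*conj(-I)]
      = (1/4)[(1) + (-1) + (1) + (-1)] = 0/4 = 0
  <chi_3*chi_0, chi_2> = (1/4)[1*(1)*conj(1) + 1*(-I)*conj(-1) + 1*(-1)*conj(1) + 1*(I)*conj(-1)]
      = (1/4)[(1) + (I) + (-1) + (-I)] = 0/4 = 0
  <chi_3*chi_0, chi_3> = (1/4)[1*(1)*conj(1) + 1*(-I)*conj(-I) + 1*(-1)*conj(-1) + 1*(I)*conj(I)]
      = (1/4)[(1) + (1) + (1) + (1)] = 4/4 = 1
(Exp terms are combined using exp(i*s)*conj(exp(i*t)) = exp(i*(s-t)), and sums of them are collapsed using the identity that for every m > 1 the m distinct m-th roots of unity sum to 0, e.g. 1 + exp(2*I*pi/3) + exp(-2*I*pi/3) = 0.)
Hence the multiplicities are chi_3: 1. Dimension check: dim(chi_3)*dim(chi_0) = 1*1 = 1 and sum (mult * dim) = 1*1 = 1.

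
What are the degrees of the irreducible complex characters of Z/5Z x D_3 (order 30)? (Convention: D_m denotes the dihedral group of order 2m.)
Dimensions: 1, 1, 1, 1, 1, 1, 1, 1, 1, 1, 2, 2, 2, 2, 2

Solution. There are 15 irreducibles (= number of conjugacy classes). Their dimensions d_i satisfy sum d_i^2 = |G| = 30: 1 + 1 + 1 + 1 + 1 + 1 + 1 + 1 + 1 + 1 + 4 + 4 + 4 + 4 + 4 = 30. (For the product with Z/5Z: each of the 5 1-dim characters of Z/5Z tensors with each irrep of D_3, giving 5 copies of each D_3-dimension.)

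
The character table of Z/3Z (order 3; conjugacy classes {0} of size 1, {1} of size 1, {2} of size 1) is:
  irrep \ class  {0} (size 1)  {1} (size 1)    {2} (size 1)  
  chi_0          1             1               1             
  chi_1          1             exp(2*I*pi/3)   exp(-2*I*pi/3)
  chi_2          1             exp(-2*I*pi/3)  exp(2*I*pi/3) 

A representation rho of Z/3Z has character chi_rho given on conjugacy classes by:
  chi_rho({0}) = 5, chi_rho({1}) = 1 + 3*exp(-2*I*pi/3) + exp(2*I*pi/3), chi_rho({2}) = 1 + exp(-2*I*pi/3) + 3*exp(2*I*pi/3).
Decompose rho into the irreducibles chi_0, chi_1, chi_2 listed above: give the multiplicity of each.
Multiplicities: chi_0: 1, chi_1: 1, chi_2: 3.

Details: Use <chi_rho, chi> = (1/|G|) sum_C |C| * chi_rho(C) * conj(chi(C)) with |G| = 3 for each irreducible chi in the table:
  <chi_rho, chi_0> = (1/3)[1*(5)*conj(1) + 1*(1 + 3*exp(-2*I*pi/3) + exp(2*I*pi/3))*conj(1) + 1*(1 + exp(-2*I*pi/3) + 3*exp(2*I*pi/3))*conj(1)]
      = (1/3)[(5) + (1 + 3*exp(-2*I*pi/3) + exp(2*I*pi/3)) + (1 + exp(-2*I*pi/3) + 3*exp(2*I*pi/3))] = 3/3 = 1
  <chi_rho, chi_1> = (1/3)[1*(5)*conj(1) + 1*(1 + 3*exp(-2*I*pi/3) + exp(2*I*pi/3))*conj(exp(2*I*pi/3)) + 1*(1 + exp(-2*I*pi/3) + 3*exp(2*I*pi/3))*conj(exp(-2*I*pi/3))]
      = (1/3)[(5) + (1 + exp(-2*I*pi/3) + 3*exp(2*I*pi/3)) + (1 + 3*exp(-2*I*pi/3) + exp(2*I*pi/3))] = 3/3 = 1
  <chi_rho, chi_2> = (1/3)[1*(5)*conj(1) + 1*(1 + 3*exp(-2*I*pi/3) + exp(2*I*pi/3))*conj(exp(-2*I*pi/3)) + 1*(1 + exp(-2*I*pi/3) + 3*exp(2*I*pi/3))*conj(exp(2*I*pi/3))]
      = (1/3)[(5) + (2) + (2)] = 9/3 = 3
(Exp terms are combined using exp(i*s)*conj(exp(i*t)) = exp(i*(s-t)), and sums of them are collapsed using the identity that for every m > 1 the m distinct m-th roots of unity sum to 0, e.g. 1 + exp(2*I*pi/3) + exp(-2*I*pi/3) = 0.)
Dimension check: dim(rho) = sum (mult * dim) = 1*1 + 1*1 + 3*1 = 5 = chi_rho(e) = 5.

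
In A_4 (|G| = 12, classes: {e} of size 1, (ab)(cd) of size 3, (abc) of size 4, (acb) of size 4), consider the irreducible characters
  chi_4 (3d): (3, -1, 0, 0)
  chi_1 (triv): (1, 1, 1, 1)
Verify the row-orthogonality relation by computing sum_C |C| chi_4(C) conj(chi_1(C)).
Sum = 0; so <chi_4, chi_1> = 0 (distinct irreducibles are orthogonal).

Working: Compute term by term over conjugacy classes (|C| * chi_4(C) * conj(chi_1(C))):
  1*(3)*conj(1) + 3*(-1)*conj(1) + 4*(0)*conj(1) + 4*(0)*conj(1)
  = (3) + (-3) + (0) + (0)
  = 0.
(Exp terms are combined using exp(i*s)*conj(exp(i*t)) = exp(i*(s-t)), and sums of them are collapsed using the identity that for every m > 1 the m distinct m-th roots of unity sum to 0, e.g. 1 + exp(2*I*pi/3) + exp(-2*I*pi/3) = 0.)
Dividing by |G| = 12 gives 0/12 = 0, matching the row-orthogonality relation <chi_4, chi_1> = [chi_4 = chi_1].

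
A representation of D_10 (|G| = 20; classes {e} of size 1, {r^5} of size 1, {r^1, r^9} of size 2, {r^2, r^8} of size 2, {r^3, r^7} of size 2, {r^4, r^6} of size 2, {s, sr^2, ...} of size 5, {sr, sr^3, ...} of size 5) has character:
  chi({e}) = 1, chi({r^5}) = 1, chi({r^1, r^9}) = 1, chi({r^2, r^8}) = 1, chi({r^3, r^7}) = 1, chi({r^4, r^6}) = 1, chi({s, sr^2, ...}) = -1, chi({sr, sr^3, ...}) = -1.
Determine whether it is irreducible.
Irreducible: <chi, chi> = 1.

Reasoning: <chi, chi> = (1/|G|) sum_C |C| * |chi(C)|^2 = (1/20)[1*|1|^2 + 1*|1|^2 + 2*|1|^2 + 2*|1|^2 + 2*|1|^2 + 2*|1|^2 + 5*|-1|^2 + 5*|-1|^2]
  = (1/20)[(1) + (1) + (2) + (2) + (2) + (2) + (5) + (5)] = 20/20 = 1.
A character is irreducible iff <chi, chi> = 1, so this representation is irreducible.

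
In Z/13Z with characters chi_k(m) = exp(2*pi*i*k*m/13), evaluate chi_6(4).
chi_6(4) = zeta_13^24 = exp(-4*I*pi/13)

Reasoning: chi_6(4) = zeta_13^(6*4) = zeta_13^24. Since zeta_13^13 = 1, this equals zeta_13^11 = exp(2*pi*i*11/13) = exp(-4*I*pi/13).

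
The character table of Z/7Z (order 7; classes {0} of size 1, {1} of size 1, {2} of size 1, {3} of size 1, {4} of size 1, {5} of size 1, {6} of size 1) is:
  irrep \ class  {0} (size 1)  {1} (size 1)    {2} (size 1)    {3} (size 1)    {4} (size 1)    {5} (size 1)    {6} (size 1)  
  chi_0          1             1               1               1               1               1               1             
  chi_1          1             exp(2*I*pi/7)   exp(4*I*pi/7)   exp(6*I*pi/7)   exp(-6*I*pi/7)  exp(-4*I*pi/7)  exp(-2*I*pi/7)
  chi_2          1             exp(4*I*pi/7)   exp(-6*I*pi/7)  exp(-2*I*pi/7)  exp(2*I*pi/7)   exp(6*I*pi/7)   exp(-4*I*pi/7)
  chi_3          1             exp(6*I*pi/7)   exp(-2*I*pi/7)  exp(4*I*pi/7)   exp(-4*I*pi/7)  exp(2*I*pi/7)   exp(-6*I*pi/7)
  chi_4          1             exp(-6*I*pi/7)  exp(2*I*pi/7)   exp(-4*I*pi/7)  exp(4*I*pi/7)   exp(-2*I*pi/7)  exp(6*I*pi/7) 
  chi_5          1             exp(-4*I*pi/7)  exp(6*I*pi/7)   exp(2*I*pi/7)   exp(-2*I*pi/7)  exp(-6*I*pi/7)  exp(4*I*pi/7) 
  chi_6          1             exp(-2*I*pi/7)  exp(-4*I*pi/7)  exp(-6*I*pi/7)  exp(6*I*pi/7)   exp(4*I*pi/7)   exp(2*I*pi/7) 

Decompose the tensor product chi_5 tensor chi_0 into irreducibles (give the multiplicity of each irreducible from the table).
chi_5 tensor chi_0 = chi_5 (all other irreducibles have multiplicity 0).

Proof sketch: The character of a tensor product is the pointwise product (chi_5 * chi_0)(C) = chi_5(C) * chi_0(C):
  {0}: (1)*(1), {1}: (exp(-4*I*pi/7))*(1), {2}: (exp(6*I*pi/7))*(1), {3}: (exp(2*I*pi/7))*(1), {4}: (exp(-2*I*pi/7))*(1), {5}: (exp(-6*I*pi/7))*(1), {6}: (exp(4*I*pi/7))*(1)
so (chi_5 * chi_0) takes values
  {0} -> 1, {1} -> exp(-4*I*pi/7), {2} -> exp(6*I*pi/7), {3} -> exp(2*I*pi/7), {4} -> exp(-2*I*pi/7), {5} -> exp(-6*I*pi/7), {6} -> exp(4*I*pi/7).
Now take the inner product of this character with each irreducible chi from the table, <chi_5*chi_0, chi> = (1/7) sum_C |C| (chi_5*chi_0)(C) conj(chi(C)):
  <chi_5*chi_0, chi_0> = (1/7)[1*(1)*conj(1) + 1*(exp(-4*I*pi/7))*conj(1) + 1*(exp(6*I*pi/7))*conj(1) + 1*(exp(2*I*pi/7))*conj(1) + 1*(exp(-2*I*pi/7))*conj(1) + 1*(exp(-6*I*pi/7))*conj(1) + 1*(exp(4*I*pi/7))*conj(1)]
      = (1/7)[(1) + (exp(-4*I*pi/7)) + (exp(6*I*pi/7)) + (exp(2*I*pi/7)) + (exp(-2*I*pi/7)) + (exp(-6*I*pi/7)) + (exp(4*I*pi/7))] = 0/7 = 0
  <chi_5*chi_0, chi_1> = (1/7)[1*(1)*conj(1) + 1*(exp(-4*I*pi/7))*conj(exp(2*I*pi/7)) + 1*(exp(6*I*pi/7))*conj(exp(4*I*pi/7)) + 1*(exp(2*I*pi/7))*conj(exp(6*I*pi/7)) + 1*(exp(-2*I*pi/7))*conj(exp(-6*I*pi/7)) + 1*(exp(-6*I*pi/7))*conj(exp(-4*I*pi/7)) + 1*(exp(4*I*pi/7))*conj(exp(-2*I*pi/7))]
      = (1/7)[(1) + (exp(-6*I*pi/7)) + (exp(2*I*pi/7)) + (exp(-4*I*pi/7)) + (exp(4*I*pi/7)) + (exp(-2*I*pi/7)) + (exp(6*I*pi/7))] = 0/7 = 0
  <chi_5*chi_0, chi_2> = (1/7)[1*(1)*conj(1) + 1*(exp(-4*I*pi/7))*conj(exp(4*I*pi/7)) + 1*(exp(6*I*pi/7))*conj(exp(-6*I*pi/7)) + 1*(exp(2*I*pi/7))*conj(exp(-2*I*pi/7)) + 1*(exp(-2*I*pi/7))*conj(exp(2*I*pi/7)) + 1*(exp(-6*I*pi/7))*conj(exp(6*I*pi/7)) + 1*(exp(4*I*pi/7))*conj(exp(-4*I*pi/7))]
      = (1/7)[(1) + (exp(6*I*pi/7)) + (exp(-2*I*pi/7)) + (exp(4*I*pi/7)) + (exp(-4*I*pi/7)) + (exp(2*I*pi/7)) + (exp(-6*I*pi/7))] = 0/7 = 0
  <chi_5*chi_0, chi_3> = (1/7)[1*(1)*conj(1) + 1*(exp(-4*I*pi/7))*conj(exp(6*I*pi/7)) + 1*(exp(6*I*pi/7))*conj(exp(-2*I*pi/7)) + 1*(exp(2*I*pi/7))*conj(exp(4*I*pi/7)) + 1*(exp(-2*I*pi/7))*conj(exp(-4*I*pi/7)) + 1*(exp(-6*I*pi/7))*conj(exp(2*I*pi/7)) + 1*(exp(4*I*pi/7))*conj(exp(-6*I*pi/7))]
      = (1/7)[(1) + (exp(4*I*pi/7)) + (exp(-6*I*pi/7)) + (exp(-2*I*pi/7)) + (exp(2*I*pi/7)) + (exp(6*I*pi/7)) + (exp(-4*I*pi/7))] = 0/7 = 0
  <chi_5*chi_0, chi_4> = (1/7)[1*(1)*conj(1) + 1*(exp(-4*I*pi/7))*conj(exp(-6*I*pi/7)) + 1*(exp(6*I*pi/7))*conj(exp(2*I*pi/7)) + 1*(exp(2*I*pi/7))*conj(exp(-4*I*pi/7)) + 1*(exp(-2*I*pi/7))*conj(exp(4*I*pi/7)) + 1*(exp(-6*I*pi/7))*conj(exp(-2*I*pi/7)) + 1*(exp(4*I*pi/7))*conj(exp(6*I*pi/7))]
      = (1/7)[(1) + (exp(2*I*pi/7)) + (exp(4*I*pi/7)) + (exp(6*I*pi/7)) + (exp(-6*I*pi/7)) + (exp(-4*I*pi/7)) + (exp(-2*I*pi/7))] = 0/7 = 0
  <chi_5*chi_0, chi_5> = (1/7)[1*(1)*conj(1) + 1*(exp(-4*I*pi/7))*conj(exp(-4*I*pi/7)) + 1*(exp(6*I*pi/7))*conj(exp(6*I*pi/7)) + 1*(exp(2*I*pi/7))*conj(exp(2*I*pi/7)) + 1*(exp(-2*I*pi/7))*conj(exp(-2*I*pi/7)) + 1*(exp(-6*I*pi/7))*conj(exp(-6*I*pi/7)) + 1*(exp(4*I*pi/7))*conj(exp(4*I*pi/7))]
      = (1/7)[(1) + (1) + (1) + (1) + (1) + (1) + (1)] = 7/7 = 1
  <chi_5*chi_0, chi_6> = (1/7)[1*(1)*conj(1) + 1*(exp(-4*I*pi/7))*conj(exp(-2*I*pi/7)) + 1*(exp(6*I*pi/7))*conj(exp(-4*I*pi/7)) + 1*(exp(2*I*pi/7))*conj(exp(-6*I*pi/7)) + 1*(exp(-2*I*pi/7))*conj(exp(6*I*pi/7)) + 1*(exp(-6*I*pi/7))*conj(exp(4*I*pi/7)) + 1*(exp(4*I*pi/7))*conj(exp(2*I*pi/7))]
      = (1/7)[(1) + (exp(-2*I*pi/7)) + (exp(-4*I*pi/7)) + (exp(-6*I*pi/7)) + (exp(6*I*pi/7)) + (exp(4*I*pi/7)) + (exp(2*I*pi/7))] = 0/7 = 0
(Exp terms are combined using exp(i*s)*conj(exp(i*t)) = exp(i*(s-t)), and sums of them are collapsed using the identity that for every m > 1 the m distinct m-th roots of unity sum to 0, e.g. 1 + exp(2*I*pi/3) + exp(-2*I*pi/3) = 0.)
Hence the multiplicities are chi_5: 1. Dimension check: dim(chi_5)*dim(chi_0) = 1*1 = 1 and sum (mult * dim) = 1*1 = 1.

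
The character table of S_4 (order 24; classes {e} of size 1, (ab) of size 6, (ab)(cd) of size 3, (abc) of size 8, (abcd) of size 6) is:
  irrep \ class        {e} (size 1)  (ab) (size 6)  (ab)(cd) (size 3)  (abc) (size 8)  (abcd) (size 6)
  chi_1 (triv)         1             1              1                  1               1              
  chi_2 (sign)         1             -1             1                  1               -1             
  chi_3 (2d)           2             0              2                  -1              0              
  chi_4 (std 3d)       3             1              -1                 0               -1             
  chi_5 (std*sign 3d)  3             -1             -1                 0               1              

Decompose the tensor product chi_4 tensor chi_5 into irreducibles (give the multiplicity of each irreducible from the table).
chi_4 tensor chi_5 = chi_2 + chi_3 + chi_4 + chi_5 (all other irreducibles have multiplicity 0).

Explanation: The character of a tensor product is the pointwise product (chi_4 * chi_5)(C) = chi_4(C) * chi_5(C):
  {e}: (3)*(3), (ab): (1)*(-1), (ab)(cd): (-1)*(-1), (abc): (0)*(0), (abcd): (-1)*(1)
so (chi_4 * chi_5) takes values
  {e} -> 9, (ab) -> -1, (ab)(cd) -> 1, (abc) -> 0, (abcd) -> -1.
Now take the inner product of this character with each irreducible chi from the table, <chi_4*chi_5, chi> = (1/24) sum_C |C| (chi_4*chi_5)(C) conj(chi(C)):
  <chi_4*chi_5, chi_1> = (1/24)[1*(9)*conj(1) + 6*(-1)*conj(1) + 3*(1)*conj(1) + 8*(0)*conj(1) + 6*(-1)*conj(1)]
      = (1/24)[(9) + (-6) + (3) + (0) + (-6)] = 0/24 = 0
  <chi_4*chi_5, chi_2> = (1/24)[1*(9)*conj(1) + 6*(-1)*conj(-1) + 3*(1)*conj(1) + 8*(0)*conj(1) + 6*(-1)*conj(-1)]
      = (1/24)[(9) + (6) + (3) + (0) + (6)] = 24/24 = 1
  <chi_4*chi_5, chi_3> = (1/24)[1*(9)*conj(2) + 6*(-1)*conj(0) + 3*(1)*conj(2) + 8*(0)*conj(-1) + 6*(-1)*conj(0)]
      = (1/24)[(18) + (0) + (6) + (0) + (0)] = 24/24 = 1
  <chi_4*chi_5, chi_4> = (1/24)[1*(9)*conj(3) + 6*(-1)*conj(1) + 3*(1)*conj(-1) + 8*(0)*conj(0) + 6*(-1)*conj(-1)]
      = (1/24)[(27) + (-6) + (-3) + (0) + (6)] = 24/24 = 1
  <chi_4*chi_5, chi_5> = (1/24)[1*(9)*conj(3) + 6*(-1)*conj(-1) + 3*(1)*conj(-1) + 8*(0)*conj(0) + 6*(-1)*conj(1)]
      = (1/24)[(27) + (6) + (-3) + (0) + (-6)] = 24/24 = 1
Hence the multiplicities are chi_2: 1, chi_3: 1, chi_4: 1, chi_5: 1. Dimension check: dim(chi_4)*dim(chi_5) = 3*3 = 9 and sum (mult * dim) = 1*1 + 1*2 + 1*3 + 1*3 = 9.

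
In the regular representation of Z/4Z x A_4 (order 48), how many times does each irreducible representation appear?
Each irreducible V_i of dimension d_i appears with multiplicity d_i, i.e. rho_reg = (direct sum over all irreducibles V_i) d_i V_i. The irreducible dimensions for Z/4Z x A_4 are 1, 1, 1, 1, 1, 1, 1, 1, 1, 1, 1, 1, 3, 3, 3, 3: 12 irreducibles of dimension 1, each with multiplicity 1; 4 irreducibles of dimension 3, each with multiplicity 3. Total dimension 12*1*1 + 4*3*3 = 48 = |G|.

Argument: General theorem: in the regular representation of a finite group G, each irreducible appears with multiplicity equal to its dimension. Check: dim(rho_reg) = sum d_i^2 = 1 + 1 + 1 + 1 + 1 + 1 + 1 + 1 + 1 + 1 + 1 + 1 + 9 + 9 + 9 + 9 = 48 = |G|.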